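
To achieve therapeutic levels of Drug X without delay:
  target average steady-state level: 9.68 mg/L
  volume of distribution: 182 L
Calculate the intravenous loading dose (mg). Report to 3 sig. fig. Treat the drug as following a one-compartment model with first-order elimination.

LD = Css × Vd = 9.68 × 182 = 1762 mg

1760 mg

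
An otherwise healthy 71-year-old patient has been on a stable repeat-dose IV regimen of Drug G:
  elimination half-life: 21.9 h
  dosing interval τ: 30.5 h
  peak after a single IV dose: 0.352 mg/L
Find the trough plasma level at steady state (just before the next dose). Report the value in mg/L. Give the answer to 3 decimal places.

k = ln2 / t½ = 0.693147 / 21.9 = 0.03165 h⁻¹
e^(−kτ) = e^(−0.03165 × 30.5) = 0.3809
Accumulation ratio R = 1 / (1 − e^(−kτ)) = 1 / (1 − 0.3809) = 1.615
Steady-state trough = C₀ × R × e^(−kτ) = 0.352 × 1.615 × 0.3809 = 0.2165 mg/L

0.217 mg/L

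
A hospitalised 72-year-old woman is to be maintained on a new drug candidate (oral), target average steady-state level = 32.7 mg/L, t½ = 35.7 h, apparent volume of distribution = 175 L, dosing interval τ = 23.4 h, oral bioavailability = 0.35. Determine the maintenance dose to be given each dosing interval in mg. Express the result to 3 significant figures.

7430 mg

k = ln2 / t½ = 0.693147 / 35.7 = 0.01942 h⁻¹
CL = k × Vd = 0.01942 × 175 = 3.399 L/h
At steady state, F × (Dose/τ) = Css × CL.
Dose = Css × CL × τ / F = 32.7 × 3.399 × 23.4 / 0.35 = 7431 mg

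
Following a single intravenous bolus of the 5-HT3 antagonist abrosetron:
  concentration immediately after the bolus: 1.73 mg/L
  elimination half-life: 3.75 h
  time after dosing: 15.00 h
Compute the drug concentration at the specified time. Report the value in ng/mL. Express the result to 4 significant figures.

k = ln2 / t½ = 0.693147 / 3.75 = 0.1848 h⁻¹
t / t½ = 15.00 / 3.75 = 4 half-lives
C = C₀ × (1/2)^4 = 1.730 × 0.06250 = 0.1081 mg/L
Convert: 0.1081 mg/L × 1000 = 108.1 ng/mL

108.1 ng/mL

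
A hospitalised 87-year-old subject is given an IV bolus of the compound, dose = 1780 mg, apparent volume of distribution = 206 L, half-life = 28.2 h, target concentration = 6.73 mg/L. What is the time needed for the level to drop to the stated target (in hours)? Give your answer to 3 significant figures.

C₀ = Dose / Vd = 1780 / 206 = 8.641 mg/L
k = ln2 / t½ = 0.693147 / 28.2 = 0.02458 h⁻¹
t = ln(C₀ / C) / k = ln(8.641 / 6.73) / 0.02458
  = ln(1.284) / 0.02458 = 0.2500 / 0.02458 = 10.17 h

10.2 h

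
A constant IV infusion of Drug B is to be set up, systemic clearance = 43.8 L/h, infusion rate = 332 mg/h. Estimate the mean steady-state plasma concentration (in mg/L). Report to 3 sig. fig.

7.58 mg/L

At steady state Css = R₀ / CL = 332 / 43.80 = 7.580 mg/L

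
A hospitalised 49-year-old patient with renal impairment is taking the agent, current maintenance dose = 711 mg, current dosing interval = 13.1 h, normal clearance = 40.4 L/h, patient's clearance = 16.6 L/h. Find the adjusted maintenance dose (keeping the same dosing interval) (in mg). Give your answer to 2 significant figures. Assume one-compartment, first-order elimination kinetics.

290 mg

To keep the same average steady-state level, dosing rate must scale with clearance.
CL ratio = 16.6 / 40.4 = 0.4109
New dose (same interval) = 711 × 0.4109 = 292.1 mg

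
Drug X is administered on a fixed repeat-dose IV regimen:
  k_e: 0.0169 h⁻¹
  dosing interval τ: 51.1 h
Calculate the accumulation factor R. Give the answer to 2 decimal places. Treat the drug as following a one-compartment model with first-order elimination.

1.73

e^(−kτ) = e^(−0.01690 × 51.1) = 0.4216
Accumulation ratio R = 1 / (1 − e^(−kτ)) = 1 / (1 − 0.4216) = 1.729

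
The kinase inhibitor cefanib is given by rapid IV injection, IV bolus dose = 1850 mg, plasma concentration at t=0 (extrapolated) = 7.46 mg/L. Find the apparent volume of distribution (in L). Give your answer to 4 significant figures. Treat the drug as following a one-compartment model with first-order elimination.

Vd = Dose / C₀ = 1850 / 7.46 = 248.0 L

248.0 L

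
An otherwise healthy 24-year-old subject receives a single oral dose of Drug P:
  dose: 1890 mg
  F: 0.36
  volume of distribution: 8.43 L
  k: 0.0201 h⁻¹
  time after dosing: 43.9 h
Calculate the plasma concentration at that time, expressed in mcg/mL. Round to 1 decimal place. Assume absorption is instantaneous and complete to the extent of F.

Amount reaching circulation = F × Dose = 0.36 × 1890 = 680.4 mg
C₀ = F·Dose / Vd = 680.4 / 8.43 = 80.71 mg/L
C = C₀ · e^(−k·t) = 80.71 × e^(−0.02010 × 43.9)
  = 80.71 × 0.4138 = 33.40 mg/L
(33.40 mg/L = 33.40 mcg/mL)

33.4 mcg/mL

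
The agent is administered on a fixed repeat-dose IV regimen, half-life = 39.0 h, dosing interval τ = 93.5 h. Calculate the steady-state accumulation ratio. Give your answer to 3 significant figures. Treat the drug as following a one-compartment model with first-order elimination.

k = ln2 / t½ = 0.693147 / 39.0 = 0.01777 h⁻¹
e^(−kτ) = e^(−0.01777 × 93.5) = 0.1899
Accumulation ratio R = 1 / (1 − e^(−kτ)) = 1 / (1 − 0.1899) = 1.234

1.23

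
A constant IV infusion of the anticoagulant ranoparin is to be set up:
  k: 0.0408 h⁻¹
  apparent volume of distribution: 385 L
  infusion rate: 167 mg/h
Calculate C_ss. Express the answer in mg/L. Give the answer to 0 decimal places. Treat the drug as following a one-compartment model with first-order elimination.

11 mg/L

CL = k × Vd = 0.04080 × 385 = 15.71 L/h
At steady state Css = R₀ / CL = 167 / 15.71 = 10.63 mg/L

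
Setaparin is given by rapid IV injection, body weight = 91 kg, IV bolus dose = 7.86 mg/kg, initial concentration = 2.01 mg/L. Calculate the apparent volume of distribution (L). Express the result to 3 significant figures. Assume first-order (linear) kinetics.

Dose = 7.86 × 91 = 715.3 mg
Vd = Dose / C₀ = 715.3 / 2.01 = 355.9 L

356 L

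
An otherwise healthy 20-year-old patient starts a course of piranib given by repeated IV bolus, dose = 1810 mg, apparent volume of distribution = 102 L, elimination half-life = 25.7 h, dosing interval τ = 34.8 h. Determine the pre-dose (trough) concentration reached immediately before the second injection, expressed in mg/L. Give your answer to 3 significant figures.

C₀ per dose = Dose / Vd = 1810 / 102 = 17.75 mg/L
k = ln2 / t½ = 0.693147 / 25.7 = 0.02697 h⁻¹
Fraction remaining after one interval: r = e^(−kτ) = e^(−0.02697 × 34.8) = 0.3912
Before dose 2, 1 dose has been given (aged 1τ).
C_trough = C₀ × r = 17.75 × 0.3912 = 6.944 mg/L

6.94 mg/L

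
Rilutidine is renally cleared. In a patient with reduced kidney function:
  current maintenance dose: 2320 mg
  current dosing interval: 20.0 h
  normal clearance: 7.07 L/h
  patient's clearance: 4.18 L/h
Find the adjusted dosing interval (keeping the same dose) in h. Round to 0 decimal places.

34 h

To keep the same average steady-state level, dosing rate must scale with clearance.
CL ratio = 4.18 / 7.07 = 0.5912
New interval (same dose) = 20.0 / 0.5912 = 33.83 h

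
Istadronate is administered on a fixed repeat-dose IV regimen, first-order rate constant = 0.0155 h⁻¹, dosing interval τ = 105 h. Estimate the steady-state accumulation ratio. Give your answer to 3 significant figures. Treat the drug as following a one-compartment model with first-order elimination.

e^(−kτ) = e^(−0.01550 × 105) = 0.1964
Accumulation ratio R = 1 / (1 − e^(−kτ)) = 1 / (1 − 0.1964) = 1.244

1.24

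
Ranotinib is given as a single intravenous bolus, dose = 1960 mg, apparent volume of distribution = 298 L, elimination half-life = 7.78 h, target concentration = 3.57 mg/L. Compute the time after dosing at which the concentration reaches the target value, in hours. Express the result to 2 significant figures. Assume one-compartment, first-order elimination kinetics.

6.9 h

C₀ = Dose / Vd = 1960 / 298 = 6.577 mg/L
k = ln2 / t½ = 0.693147 / 7.78 = 0.08909 h⁻¹
t = ln(C₀ / C) / k = ln(6.577 / 3.57) / 0.08909
  = ln(1.842) / 0.08909 = 0.6109 / 0.08909 = 6.857 h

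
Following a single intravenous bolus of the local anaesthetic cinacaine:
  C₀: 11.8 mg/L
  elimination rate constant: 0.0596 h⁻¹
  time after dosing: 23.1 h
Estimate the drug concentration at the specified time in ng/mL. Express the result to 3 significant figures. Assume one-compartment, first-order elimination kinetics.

C = C₀ · e^(−k·t) = 11.80 × e^(−0.05960 × 23.1)
  = 11.80 × 0.2524 = 2.978 mg/L
Convert: 2.978 mg/L × 1000 = 2978 ng/mL

2980 ng/mL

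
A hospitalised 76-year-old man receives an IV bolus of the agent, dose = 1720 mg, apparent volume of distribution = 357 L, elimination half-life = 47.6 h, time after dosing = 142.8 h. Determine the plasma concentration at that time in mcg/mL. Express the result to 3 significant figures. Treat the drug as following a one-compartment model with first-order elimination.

0.602 mcg/mL

C₀ = Dose / Vd = 1720 / 357 = 4.818 mg/L
k = ln2 / t½ = 0.693147 / 47.6 = 0.01456 h⁻¹
t / t½ = 142.8 / 47.6 = 3 half-lives
C = C₀ × (1/2)^3 = 4.818 × 0.1250 = 0.6023 mg/L
(0.6023 mg/L = 0.6023 mcg/mL)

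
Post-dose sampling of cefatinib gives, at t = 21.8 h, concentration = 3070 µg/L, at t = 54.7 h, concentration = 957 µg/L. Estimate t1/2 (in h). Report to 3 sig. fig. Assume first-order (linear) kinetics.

k = ln(C₁/C₂) / (t₂ − t₁) = ln(3070/957) / (54.7 − 21.8)
  = 1.166 / 32.90 = 0.03544 h⁻¹
t½ = ln2 / k = 0.693147 / 0.03544 = 19.56 h

19.6 h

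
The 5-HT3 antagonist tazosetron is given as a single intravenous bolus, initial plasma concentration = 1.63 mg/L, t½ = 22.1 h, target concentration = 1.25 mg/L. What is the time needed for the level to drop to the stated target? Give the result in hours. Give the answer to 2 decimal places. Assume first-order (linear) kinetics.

k = ln2 / t½ = 0.693147 / 22.1 = 0.03136 h⁻¹
t = ln(C₀ / C) / k = ln(1.630 / 1.25) / 0.03136
  = ln(1.304) / 0.03136 = 0.2654 / 0.03136 = 8.463 h

8.46 h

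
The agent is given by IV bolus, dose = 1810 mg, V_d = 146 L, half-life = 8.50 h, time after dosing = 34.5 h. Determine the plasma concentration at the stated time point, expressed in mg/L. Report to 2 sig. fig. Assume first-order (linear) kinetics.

C₀ = Dose / Vd = 1810 / 146 = 12.40 mg/L
k = ln2 / t½ = 0.693147 / 8.50 = 0.08155 h⁻¹
C = C₀ · e^(−k·t) = 12.40 × e^(−0.08155 × 34.5)
  = 12.40 × 0.06000 = 0.7440 mg/L

0.74 mg/L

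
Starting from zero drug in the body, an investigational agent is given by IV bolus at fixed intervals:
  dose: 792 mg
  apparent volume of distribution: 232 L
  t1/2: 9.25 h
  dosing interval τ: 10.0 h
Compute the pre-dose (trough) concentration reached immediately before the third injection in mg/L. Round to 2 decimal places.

C₀ per dose = Dose / Vd = 792 / 232 = 3.414 mg/L
k = ln2 / t½ = 0.693147 / 9.25 = 0.07493 h⁻¹
Fraction remaining after one interval: r = e^(−kτ) = e^(−0.07493 × 10.0) = 0.4727
Before dose 3, 2 doses have been given (aged 1τ, 2τ).
C_trough = C₀ × (r + r²) = 3.414 × (0.4727 + 0.2234) = 2.376 mg/L

2.38 mg/L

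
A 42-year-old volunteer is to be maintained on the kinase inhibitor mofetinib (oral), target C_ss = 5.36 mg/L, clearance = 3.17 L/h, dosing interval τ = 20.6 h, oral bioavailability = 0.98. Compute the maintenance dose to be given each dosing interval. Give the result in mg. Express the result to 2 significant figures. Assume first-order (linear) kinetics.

360 mg

At steady state, F × (Dose/τ) = Css × CL.
Dose = Css × CL × τ / F = 5.36 × 3.170 × 20.6 / 0.98 = 357.2 mg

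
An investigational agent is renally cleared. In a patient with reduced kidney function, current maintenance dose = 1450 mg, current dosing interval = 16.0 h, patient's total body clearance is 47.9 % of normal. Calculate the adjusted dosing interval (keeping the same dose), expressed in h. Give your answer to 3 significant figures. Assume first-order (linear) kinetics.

33.4 h

To keep the same average steady-state level, dosing rate must scale with clearance.
CL ratio = 47.9 / 100 = 0.4790
New interval (same dose) = 16.0 / 0.4790 = 33.40 h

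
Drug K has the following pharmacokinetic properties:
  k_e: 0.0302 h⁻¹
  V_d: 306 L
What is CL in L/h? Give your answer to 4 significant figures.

9.241 L/h

CL = k × Vd = 0.0302 × 306 = 9.241 L/h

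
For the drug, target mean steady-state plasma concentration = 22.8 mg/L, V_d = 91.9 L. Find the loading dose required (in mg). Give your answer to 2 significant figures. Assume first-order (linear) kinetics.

LD = Css × Vd = 22.8 × 91.9 = 2095 mg

2100 mg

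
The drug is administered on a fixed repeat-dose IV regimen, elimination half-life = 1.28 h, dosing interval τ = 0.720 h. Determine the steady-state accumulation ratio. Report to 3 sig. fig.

k = ln2 / t½ = 0.693147 / 1.28 = 0.5415 h⁻¹
e^(−kτ) = e^(−0.5415 × 0.720) = 0.6771
Accumulation ratio R = 1 / (1 − e^(−kτ)) = 1 / (1 − 0.6771) = 3.097

3.10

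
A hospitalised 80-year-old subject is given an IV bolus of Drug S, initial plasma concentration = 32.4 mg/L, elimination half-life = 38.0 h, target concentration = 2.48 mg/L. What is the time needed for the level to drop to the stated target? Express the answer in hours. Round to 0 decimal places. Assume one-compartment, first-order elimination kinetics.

141 h

k = ln2 / t½ = 0.693147 / 38.0 = 0.01824 h⁻¹
t = ln(C₀ / C) / k = ln(32.40 / 2.48) / 0.01824
  = ln(13.06) / 0.01824 = 2.570 / 0.01824 = 140.9 h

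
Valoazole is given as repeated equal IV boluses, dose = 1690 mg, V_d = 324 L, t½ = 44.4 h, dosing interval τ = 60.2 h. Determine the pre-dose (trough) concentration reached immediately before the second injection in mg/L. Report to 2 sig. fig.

C₀ per dose = Dose / Vd = 1690 / 324 = 5.216 mg/L
k = ln2 / t½ = 0.693147 / 44.4 = 0.01561 h⁻¹
Fraction remaining after one interval: r = e^(−kτ) = e^(−0.01561 × 60.2) = 0.3907
Before dose 2, 1 dose has been given (aged 1τ).
C_trough = C₀ × r = 5.216 × 0.3907 = 2.038 mg/L

2.0 mg/L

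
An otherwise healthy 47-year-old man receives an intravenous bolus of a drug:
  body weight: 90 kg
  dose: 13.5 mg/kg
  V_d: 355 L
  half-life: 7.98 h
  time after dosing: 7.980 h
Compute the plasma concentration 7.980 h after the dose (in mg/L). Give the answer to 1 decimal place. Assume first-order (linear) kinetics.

1.7 mg/L

Total dose = 13.5 × 90 = 1215 mg
C₀ = Dose / Vd = 1215 / 355 = 3.423 mg/L
k = ln2 / t½ = 0.693147 / 7.98 = 0.08686 h⁻¹
t / t½ = 7.980 / 7.98 = 1 half-lives
C = C₀ × (1/2)^1 = 3.423 × 0.5000 = 1.712 mg/L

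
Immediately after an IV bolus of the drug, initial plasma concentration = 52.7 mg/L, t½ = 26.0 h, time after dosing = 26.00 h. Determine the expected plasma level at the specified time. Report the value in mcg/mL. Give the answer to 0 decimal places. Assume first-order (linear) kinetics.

26 mcg/mL

k = ln2 / t½ = 0.693147 / 26.0 = 0.02666 h⁻¹
t / t½ = 26.00 / 26.0 = 1 half-lives
C = C₀ × (1/2)^1 = 52.70 × 0.5000 = 26.35 mg/L
(26.35 mg/L = 26.35 mcg/mL)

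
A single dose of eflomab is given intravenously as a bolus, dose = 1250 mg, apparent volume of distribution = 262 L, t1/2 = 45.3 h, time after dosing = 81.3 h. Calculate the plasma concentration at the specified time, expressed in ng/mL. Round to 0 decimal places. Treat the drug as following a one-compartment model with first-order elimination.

C₀ = Dose / Vd = 1250 / 262 = 4.771 mg/L
k = ln2 / t½ = 0.693147 / 45.3 = 0.01530 h⁻¹
C = C₀ · e^(−k·t) = 4.771 × e^(−0.01530 × 81.3)
  = 4.771 × 0.2883 = 1.375 mg/L
Convert: 1.375 mg/L × 1000 = 1375 ng/mL

1375 ng/mL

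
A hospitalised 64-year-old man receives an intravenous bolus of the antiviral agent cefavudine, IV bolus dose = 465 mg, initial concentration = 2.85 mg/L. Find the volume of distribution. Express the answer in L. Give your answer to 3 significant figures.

Vd = Dose / C₀ = 465.0 / 2.85 = 163.2 L

163 L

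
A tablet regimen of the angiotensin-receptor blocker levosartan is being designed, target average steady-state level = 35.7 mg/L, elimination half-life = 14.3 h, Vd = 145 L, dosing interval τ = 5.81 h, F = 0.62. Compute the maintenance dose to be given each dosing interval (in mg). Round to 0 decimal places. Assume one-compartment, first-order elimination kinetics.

k = ln2 / t½ = 0.693147 / 14.3 = 0.04847 h⁻¹
CL = k × Vd = 0.04847 × 145 = 7.028 L/h
At steady state, F × (Dose/τ) = Css × CL.
Dose = Css × CL × τ / F = 35.7 × 7.028 × 5.81 / 0.62 = 2351 mg

2351 mg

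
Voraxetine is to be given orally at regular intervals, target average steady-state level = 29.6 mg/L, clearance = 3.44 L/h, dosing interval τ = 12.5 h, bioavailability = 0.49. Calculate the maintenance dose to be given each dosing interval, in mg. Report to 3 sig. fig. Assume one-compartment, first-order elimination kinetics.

2600 mg

At steady state, F × (Dose/τ) = Css × CL.
Dose = Css × CL × τ / F = 29.6 × 3.440 × 12.5 / 0.49 = 2598 mg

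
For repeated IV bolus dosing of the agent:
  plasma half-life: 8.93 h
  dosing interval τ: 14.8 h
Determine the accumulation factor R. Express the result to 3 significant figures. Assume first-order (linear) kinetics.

k = ln2 / t½ = 0.693147 / 8.93 = 0.07762 h⁻¹
e^(−kτ) = e^(−0.07762 × 14.8) = 0.3170
Accumulation ratio R = 1 / (1 − e^(−kτ)) = 1 / (1 − 0.3170) = 1.464

1.46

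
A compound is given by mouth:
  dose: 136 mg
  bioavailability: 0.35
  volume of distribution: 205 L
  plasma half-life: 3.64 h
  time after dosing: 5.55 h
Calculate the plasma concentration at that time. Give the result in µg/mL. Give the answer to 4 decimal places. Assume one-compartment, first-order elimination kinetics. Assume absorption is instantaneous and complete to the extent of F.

0.0807 µg/mL

Amount reaching circulation = F × Dose = 0.35 × 136.0 = 47.60 mg
C₀ = F·Dose / Vd = 47.60 / 205 = 0.2322 mg/L
k = ln2 / t½ = 0.693147 / 3.64 = 0.1904 h⁻¹
C = C₀ · e^(−k·t) = 0.2322 × e^(−0.1904 × 5.55)
  = 0.2322 × 0.3476 = 0.08071 mg/L
(0.08071 mg/L = 0.08071 µg/mL)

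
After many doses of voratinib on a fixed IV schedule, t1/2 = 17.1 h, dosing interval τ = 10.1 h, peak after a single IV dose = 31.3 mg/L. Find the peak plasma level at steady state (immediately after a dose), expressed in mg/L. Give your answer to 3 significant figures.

k = ln2 / t½ = 0.693147 / 17.1 = 0.04053 h⁻¹
e^(−kτ) = e^(−0.04053 × 10.1) = 0.6641
Accumulation ratio R = 1 / (1 − e^(−kτ)) = 1 / (1 − 0.6641) = 2.977
Steady-state peak = C₀ × R = 31.3 × 2.977 = 93.18 mg/L

93.2 mg/L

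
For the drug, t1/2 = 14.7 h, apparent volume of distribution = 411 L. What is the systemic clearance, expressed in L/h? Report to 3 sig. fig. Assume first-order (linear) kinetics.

19.4 L/h

k = ln2 / t½ = 0.693147 / 14.7 = 0.04715 h⁻¹
CL = k × Vd = 0.04715 × 411 = 19.38 L/h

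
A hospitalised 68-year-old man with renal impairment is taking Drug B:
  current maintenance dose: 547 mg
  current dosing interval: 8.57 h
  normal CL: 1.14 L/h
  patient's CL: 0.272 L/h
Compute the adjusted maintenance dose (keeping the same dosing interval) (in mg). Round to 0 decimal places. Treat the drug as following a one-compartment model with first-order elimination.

To keep the same average steady-state level, dosing rate must scale with clearance.
CL ratio = 0.272 / 1.14 = 0.2386
New dose (same interval) = 547 × 0.2386 = 130.5 mg

131 mg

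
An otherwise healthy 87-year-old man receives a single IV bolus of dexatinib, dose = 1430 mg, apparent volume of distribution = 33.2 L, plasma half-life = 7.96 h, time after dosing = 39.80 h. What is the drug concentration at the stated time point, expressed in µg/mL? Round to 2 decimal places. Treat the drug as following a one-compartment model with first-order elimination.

1.35 µg/mL

C₀ = Dose / Vd = 1430 / 33.2 = 43.07 mg/L
k = ln2 / t½ = 0.693147 / 7.96 = 0.08708 h⁻¹
t / t½ = 39.80 / 7.96 = 5 half-lives
C = C₀ × (1/2)^5 = 43.07 × 0.03125 = 1.346 mg/L
(1.346 mg/L = 1.346 µg/mL)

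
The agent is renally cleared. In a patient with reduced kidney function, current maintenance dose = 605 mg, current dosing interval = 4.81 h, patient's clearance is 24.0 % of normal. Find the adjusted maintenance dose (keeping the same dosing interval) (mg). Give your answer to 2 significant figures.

To keep the same average steady-state level, dosing rate must scale with clearance.
CL ratio = 24.0 / 100 = 0.2400
New dose (same interval) = 605 × 0.2400 = 145.2 mg

150 mg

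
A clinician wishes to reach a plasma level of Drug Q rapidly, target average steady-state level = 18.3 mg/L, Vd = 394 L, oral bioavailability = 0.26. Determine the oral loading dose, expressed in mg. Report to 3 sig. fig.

27700 mg

LD = Css × Vd / F = 18.3 × 394 / 0.26 = 27730 mg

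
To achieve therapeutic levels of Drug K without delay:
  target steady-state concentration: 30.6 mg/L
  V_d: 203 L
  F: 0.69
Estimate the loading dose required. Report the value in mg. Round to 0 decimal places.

LD = Css × Vd / F = 30.6 × 203 / 0.69 = 9003 mg

9003 mg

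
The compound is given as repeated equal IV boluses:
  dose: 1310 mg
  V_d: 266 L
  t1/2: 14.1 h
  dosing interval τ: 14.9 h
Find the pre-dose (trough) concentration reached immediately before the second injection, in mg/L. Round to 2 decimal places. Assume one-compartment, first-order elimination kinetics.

2.37 mg/L

C₀ per dose = Dose / Vd = 1310 / 266 = 4.925 mg/L
k = ln2 / t½ = 0.693147 / 14.1 = 0.04916 h⁻¹
Fraction remaining after one interval: r = e^(−kτ) = e^(−0.04916 × 14.9) = 0.4807
Before dose 2, 1 dose has been given (aged 1τ).
C_trough = C₀ × r = 4.925 × 0.4807 = 2.367 mg/L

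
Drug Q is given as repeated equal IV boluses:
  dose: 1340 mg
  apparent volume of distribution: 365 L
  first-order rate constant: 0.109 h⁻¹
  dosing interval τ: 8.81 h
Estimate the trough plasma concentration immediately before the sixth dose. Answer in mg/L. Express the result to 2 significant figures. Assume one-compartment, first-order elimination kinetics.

2.3 mg/L

C₀ per dose = Dose / Vd = 1340 / 365 = 3.671 mg/L
Fraction remaining after one interval: r = e^(−kτ) = e^(−0.1090 × 8.81) = 0.3828
Before dose 6, 5 doses have been given (aged 1τ, 2τ, 3τ, 4τ, 5τ).
C_trough = C₀ × (r + r² + … + r^5) = C₀ × r(1−r^5)/(1−r)
        = 3.671 × 0.3828 × (1 − 0.008220) / (1 − 0.3828) = 2.258 mg/L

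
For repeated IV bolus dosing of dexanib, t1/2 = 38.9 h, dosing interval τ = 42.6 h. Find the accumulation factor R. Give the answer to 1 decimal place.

1.9

k = ln2 / t½ = 0.693147 / 38.9 = 0.01782 h⁻¹
e^(−kτ) = e^(−0.01782 × 42.6) = 0.4681
Accumulation ratio R = 1 / (1 − e^(−kτ)) = 1 / (1 − 0.4681) = 1.880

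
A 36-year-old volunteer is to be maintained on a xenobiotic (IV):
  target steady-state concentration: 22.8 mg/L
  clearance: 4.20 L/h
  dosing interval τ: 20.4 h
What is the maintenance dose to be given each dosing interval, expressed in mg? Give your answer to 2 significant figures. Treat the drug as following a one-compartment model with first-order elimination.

At steady state, Dose/τ = Css × CL.
Dose = Css × CL × τ = 22.8 × 4.200 × 20.4 = 1954 mg

2000 mg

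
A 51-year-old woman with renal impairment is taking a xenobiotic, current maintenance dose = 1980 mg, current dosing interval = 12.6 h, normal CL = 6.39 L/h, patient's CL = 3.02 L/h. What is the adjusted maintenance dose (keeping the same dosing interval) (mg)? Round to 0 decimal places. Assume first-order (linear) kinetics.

936 mg

To keep the same average steady-state level, dosing rate must scale with clearance.
CL ratio = 3.02 / 6.39 = 0.4726
New dose (same interval) = 1980 × 0.4726 = 935.7 mg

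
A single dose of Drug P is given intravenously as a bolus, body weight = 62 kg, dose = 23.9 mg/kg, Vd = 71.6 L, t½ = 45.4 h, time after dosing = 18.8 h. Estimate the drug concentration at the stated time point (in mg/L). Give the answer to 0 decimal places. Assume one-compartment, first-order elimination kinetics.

16 mg/L

Total dose = 23.9 × 62 = 1482 mg
C₀ = Dose / Vd = 1482 / 71.6 = 20.70 mg/L
k = ln2 / t½ = 0.693147 / 45.4 = 0.01527 h⁻¹
C = C₀ · e^(−k·t) = 20.70 × e^(−0.01527 × 18.8)
  = 20.70 × 0.7505 = 15.54 mg/L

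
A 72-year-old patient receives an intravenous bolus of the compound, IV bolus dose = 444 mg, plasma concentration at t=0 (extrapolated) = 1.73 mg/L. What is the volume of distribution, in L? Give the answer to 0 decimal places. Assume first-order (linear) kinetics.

257 L

Vd = Dose / C₀ = 444.0 / 1.73 = 256.6 L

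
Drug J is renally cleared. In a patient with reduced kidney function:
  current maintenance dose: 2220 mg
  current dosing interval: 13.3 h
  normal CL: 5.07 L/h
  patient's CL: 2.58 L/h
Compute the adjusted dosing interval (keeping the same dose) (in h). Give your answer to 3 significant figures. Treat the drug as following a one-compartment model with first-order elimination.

26.1 h

To keep the same average steady-state level, dosing rate must scale with clearance.
CL ratio = 2.58 / 5.07 = 0.5089
New interval (same dose) = 13.3 / 0.5089 = 26.13 h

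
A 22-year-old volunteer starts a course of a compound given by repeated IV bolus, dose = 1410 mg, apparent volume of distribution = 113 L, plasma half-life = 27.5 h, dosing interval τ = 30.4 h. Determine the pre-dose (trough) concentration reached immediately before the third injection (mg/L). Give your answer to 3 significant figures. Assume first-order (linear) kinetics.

8.49 mg/L

C₀ per dose = Dose / Vd = 1410 / 113 = 12.48 mg/L
k = ln2 / t½ = 0.693147 / 27.5 = 0.02521 h⁻¹
Fraction remaining after one interval: r = e^(−kτ) = e^(−0.02521 × 30.4) = 0.4647
Before dose 3, 2 doses have been given (aged 1τ, 2τ).
C_trough = C₀ × (r + r²) = 12.48 × (0.4647 + 0.2159) = 8.494 mg/L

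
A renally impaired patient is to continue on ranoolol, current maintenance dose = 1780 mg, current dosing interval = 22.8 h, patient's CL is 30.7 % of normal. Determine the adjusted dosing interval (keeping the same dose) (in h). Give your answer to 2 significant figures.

To keep the same average steady-state level, dosing rate must scale with clearance.
CL ratio = 30.7 / 100 = 0.3070
New interval (same dose) = 22.8 / 0.3070 = 74.27 h

74 h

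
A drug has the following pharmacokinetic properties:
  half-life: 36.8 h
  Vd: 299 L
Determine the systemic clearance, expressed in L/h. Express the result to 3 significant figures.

k = ln2 / t½ = 0.693147 / 36.8 = 0.01884 h⁻¹
CL = k × Vd = 0.01884 × 299 = 5.633 L/h

5.63 L/h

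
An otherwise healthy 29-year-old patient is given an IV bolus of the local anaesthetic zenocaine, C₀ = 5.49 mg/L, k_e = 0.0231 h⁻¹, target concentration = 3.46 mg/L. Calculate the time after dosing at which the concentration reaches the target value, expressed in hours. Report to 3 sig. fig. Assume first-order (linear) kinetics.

t = ln(C₀ / C) / k = ln(5.490 / 3.46) / 0.02310
  = ln(1.587) / 0.02310 = 0.4618 / 0.02310 = 19.99 h

20.0 h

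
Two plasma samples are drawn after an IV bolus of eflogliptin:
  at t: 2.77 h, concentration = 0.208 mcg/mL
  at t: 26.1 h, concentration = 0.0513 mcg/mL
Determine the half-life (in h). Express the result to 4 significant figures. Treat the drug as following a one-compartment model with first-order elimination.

11.55 h

k = ln(C₁/C₂) / (t₂ − t₁) = ln(0.208/0.0513) / (26.1 − 2.77)
  = 1.400 / 23.33 = 0.06001 h⁻¹
t½ = ln2 / k = 0.693147 / 0.06001 = 11.55 h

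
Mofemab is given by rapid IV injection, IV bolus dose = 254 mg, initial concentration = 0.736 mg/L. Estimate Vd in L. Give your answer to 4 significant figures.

Vd = Dose / C₀ = 254.0 / 0.736 = 345.1 L

345.1 L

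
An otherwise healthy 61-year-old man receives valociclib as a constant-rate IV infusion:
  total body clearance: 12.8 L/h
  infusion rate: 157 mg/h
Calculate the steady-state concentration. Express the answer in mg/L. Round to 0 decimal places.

At steady state Css = R₀ / CL = 157 / 12.80 = 12.27 mg/L

12 mg/L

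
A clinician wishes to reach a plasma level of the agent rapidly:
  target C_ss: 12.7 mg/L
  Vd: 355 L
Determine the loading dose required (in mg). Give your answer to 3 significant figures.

4510 mg

LD = Css × Vd = 12.7 × 355 = 4509 mg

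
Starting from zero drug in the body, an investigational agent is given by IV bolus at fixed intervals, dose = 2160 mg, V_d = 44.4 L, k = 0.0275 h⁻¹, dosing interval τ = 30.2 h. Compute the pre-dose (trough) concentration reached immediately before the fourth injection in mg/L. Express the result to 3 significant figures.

C₀ per dose = Dose / Vd = 2160 / 44.4 = 48.65 mg/L
Fraction remaining after one interval: r = e^(−kτ) = e^(−0.02750 × 30.2) = 0.4358
Before dose 4, 3 doses have been given (aged 1τ, 2τ, 3τ).
C_trough = C₀ × (r + r² + … + r^3) = C₀ × r(1−r^3)/(1−r)
        = 48.65 × 0.4358 × (1 − 0.08277) / (1 − 0.4358) = 34.47 mg/L

34.5 mg/L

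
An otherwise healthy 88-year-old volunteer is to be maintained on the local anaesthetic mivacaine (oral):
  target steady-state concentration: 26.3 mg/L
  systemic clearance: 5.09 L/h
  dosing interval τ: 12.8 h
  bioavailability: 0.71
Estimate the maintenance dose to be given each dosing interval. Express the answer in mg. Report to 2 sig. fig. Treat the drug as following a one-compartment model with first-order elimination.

At steady state, F × (Dose/τ) = Css × CL.
Dose = Css × CL × τ / F = 26.3 × 5.090 × 12.8 / 0.71 = 2413 mg

2400 mg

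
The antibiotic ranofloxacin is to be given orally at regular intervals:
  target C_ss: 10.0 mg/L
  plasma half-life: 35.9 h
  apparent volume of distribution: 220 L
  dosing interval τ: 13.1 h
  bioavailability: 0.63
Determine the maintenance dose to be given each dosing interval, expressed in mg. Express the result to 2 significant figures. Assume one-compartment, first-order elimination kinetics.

880 mg

k = ln2 / t½ = 0.693147 / 35.9 = 0.01931 h⁻¹
CL = k × Vd = 0.01931 × 220 = 4.248 L/h
At steady state, F × (Dose/τ) = Css × CL.
Dose = Css × CL × τ / F = 10.0 × 4.248 × 13.1 / 0.63 = 883.3 mg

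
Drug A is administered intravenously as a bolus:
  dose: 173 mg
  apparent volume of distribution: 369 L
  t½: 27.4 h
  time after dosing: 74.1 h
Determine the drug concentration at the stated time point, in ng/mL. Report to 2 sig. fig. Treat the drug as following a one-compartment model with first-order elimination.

C₀ = Dose / Vd = 173.0 / 369 = 0.4688 mg/L
k = ln2 / t½ = 0.693147 / 27.4 = 0.02530 h⁻¹
C = C₀ · e^(−k·t) = 0.4688 × e^(−0.02530 × 74.1)
  = 0.4688 × 0.1534 = 0.07191 mg/L
Convert: 0.07191 mg/L × 1000 = 71.91 ng/mL

72 ng/mL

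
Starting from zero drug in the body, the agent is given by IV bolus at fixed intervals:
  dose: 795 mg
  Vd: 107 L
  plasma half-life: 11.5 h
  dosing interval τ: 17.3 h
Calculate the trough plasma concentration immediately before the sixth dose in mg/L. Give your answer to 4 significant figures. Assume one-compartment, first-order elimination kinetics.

C₀ per dose = Dose / Vd = 795 / 107 = 7.430 mg/L
k = ln2 / t½ = 0.693147 / 11.5 = 0.06027 h⁻¹
Fraction remaining after one interval: r = e^(−kτ) = e^(−0.06027 × 17.3) = 0.3525
Before dose 6, 5 doses have been given (aged 1τ, 2τ, 3τ, 4τ, 5τ).
C_trough = C₀ × (r + r² + … + r^5) = C₀ × r(1−r^5)/(1−r)
        = 7.430 × 0.3525 × (1 − 0.005442) / (1 − 0.3525) = 4.023 mg/L

4.023 mg/L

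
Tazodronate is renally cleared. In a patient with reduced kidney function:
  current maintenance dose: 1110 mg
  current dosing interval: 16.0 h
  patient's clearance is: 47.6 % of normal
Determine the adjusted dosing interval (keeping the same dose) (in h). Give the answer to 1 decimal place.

33.6 h

To keep the same average steady-state level, dosing rate must scale with clearance.
CL ratio = 47.6 / 100 = 0.4760
New interval (same dose) = 16.0 / 0.4760 = 33.61 h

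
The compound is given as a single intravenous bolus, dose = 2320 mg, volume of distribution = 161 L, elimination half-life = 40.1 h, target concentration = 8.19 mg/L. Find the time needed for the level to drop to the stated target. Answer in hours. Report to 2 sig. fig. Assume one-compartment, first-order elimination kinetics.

33 h

C₀ = Dose / Vd = 2320 / 161 = 14.41 mg/L
k = ln2 / t½ = 0.693147 / 40.1 = 0.01729 h⁻¹
t = ln(C₀ / C) / k = ln(14.41 / 8.19) / 0.01729
  = ln(1.759) / 0.01729 = 0.5647 / 0.01729 = 32.66 h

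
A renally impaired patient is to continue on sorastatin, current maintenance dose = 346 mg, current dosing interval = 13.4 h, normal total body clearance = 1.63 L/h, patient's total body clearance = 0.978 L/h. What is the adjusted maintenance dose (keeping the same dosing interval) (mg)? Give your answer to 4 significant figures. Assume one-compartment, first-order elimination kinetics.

To keep the same average steady-state level, dosing rate must scale with clearance.
CL ratio = 0.978 / 1.63 = 0.6000
New dose (same interval) = 346 × 0.6000 = 207.6 mg

207.6 mg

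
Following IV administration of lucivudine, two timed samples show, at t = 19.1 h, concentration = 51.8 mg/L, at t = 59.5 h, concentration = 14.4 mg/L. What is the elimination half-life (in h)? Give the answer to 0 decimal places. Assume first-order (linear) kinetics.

22 h

k = ln(C₁/C₂) / (t₂ − t₁) = ln(51.8/14.4) / (59.5 − 19.1)
  = 1.280 / 40.40 = 0.03168 h⁻¹
t½ = ln2 / k = 0.693147 / 0.03168 = 21.88 h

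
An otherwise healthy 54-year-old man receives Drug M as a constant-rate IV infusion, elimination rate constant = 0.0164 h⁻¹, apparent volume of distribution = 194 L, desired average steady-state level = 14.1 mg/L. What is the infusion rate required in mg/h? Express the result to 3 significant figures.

44.9 mg/h

CL = k × Vd = 0.01640 × 194 = 3.182 L/h
At steady state, infusion rate R₀ = Css × CL = 14.1 × 3.182 = 44.87 mg/h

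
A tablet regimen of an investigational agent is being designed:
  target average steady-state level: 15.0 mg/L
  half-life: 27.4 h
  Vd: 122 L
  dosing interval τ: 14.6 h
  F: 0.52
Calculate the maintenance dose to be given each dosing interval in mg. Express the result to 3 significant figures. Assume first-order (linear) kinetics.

1300 mg

k = ln2 / t½ = 0.693147 / 27.4 = 0.02530 h⁻¹
CL = k × Vd = 0.02530 × 122 = 3.087 L/h
At steady state, F × (Dose/τ) = Css × CL.
Dose = Css × CL × τ / F = 15.0 × 3.087 × 14.6 / 0.52 = 1300 mg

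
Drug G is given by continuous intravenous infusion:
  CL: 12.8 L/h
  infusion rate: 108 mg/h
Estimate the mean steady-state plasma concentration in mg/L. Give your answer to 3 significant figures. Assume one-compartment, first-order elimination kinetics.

8.44 mg/L

At steady state Css = R₀ / CL = 108 / 12.80 = 8.438 mg/L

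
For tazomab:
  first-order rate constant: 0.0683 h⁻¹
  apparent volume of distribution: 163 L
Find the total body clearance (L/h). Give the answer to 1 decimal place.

CL = k × Vd = 0.0683 × 163 = 11.13 L/h

11.1 L/h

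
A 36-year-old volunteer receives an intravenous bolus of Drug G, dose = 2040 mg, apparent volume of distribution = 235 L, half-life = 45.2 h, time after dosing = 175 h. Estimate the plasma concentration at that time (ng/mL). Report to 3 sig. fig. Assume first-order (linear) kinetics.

C₀ = Dose / Vd = 2040 / 235 = 8.681 mg/L
k = ln2 / t½ = 0.693147 / 45.2 = 0.01534 h⁻¹
C = C₀ · e^(−k·t) = 8.681 × e^(−0.01534 × 175)
  = 8.681 × 0.06826 = 0.5926 mg/L
Convert: 0.5926 mg/L × 1000 = 592.6 ng/mL

593 ng/mL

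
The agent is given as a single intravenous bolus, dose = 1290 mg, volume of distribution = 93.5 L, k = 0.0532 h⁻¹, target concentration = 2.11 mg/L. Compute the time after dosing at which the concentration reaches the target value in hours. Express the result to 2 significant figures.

C₀ = Dose / Vd = 1290 / 93.5 = 13.80 mg/L
t = ln(C₀ / C) / k = ln(13.80 / 2.11) / 0.05320
  = ln(6.540) / 0.05320 = 1.878 / 0.05320 = 35.30 h

35 h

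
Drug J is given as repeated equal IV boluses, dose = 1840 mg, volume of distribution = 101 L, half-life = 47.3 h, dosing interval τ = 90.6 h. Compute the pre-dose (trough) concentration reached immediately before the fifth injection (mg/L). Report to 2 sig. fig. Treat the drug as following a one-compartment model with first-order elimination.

C₀ per dose = Dose / Vd = 1840 / 101 = 18.22 mg/L
k = ln2 / t½ = 0.693147 / 47.3 = 0.01465 h⁻¹
Fraction remaining after one interval: r = e^(−kτ) = e^(−0.01465 × 90.6) = 0.2652
Before dose 5, 4 doses have been given (aged 1τ, 2τ, 3τ, 4τ).
C_trough = C₀ × (r + r² + … + r^4) = C₀ × r(1−r^4)/(1−r)
        = 18.22 × 0.2652 × (1 − 0.004946) / (1 − 0.2652) = 6.543 mg/L

6.5 mg/L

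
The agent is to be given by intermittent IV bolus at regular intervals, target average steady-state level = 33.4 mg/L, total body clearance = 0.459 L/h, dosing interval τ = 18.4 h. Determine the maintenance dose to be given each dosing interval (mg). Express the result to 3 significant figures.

At steady state, Dose/τ = Css × CL.
Dose = Css × CL × τ = 33.4 × 0.4590 × 18.4 = 282.1 mg

282 mg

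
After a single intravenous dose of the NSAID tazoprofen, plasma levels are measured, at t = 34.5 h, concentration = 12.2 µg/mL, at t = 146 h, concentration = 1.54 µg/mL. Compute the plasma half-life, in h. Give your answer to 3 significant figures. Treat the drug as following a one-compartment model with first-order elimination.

37.3 h

k = ln(C₁/C₂) / (t₂ − t₁) = ln(12.2/1.54) / (146 − 34.5)
  = 2.070 / 111.5 = 0.01857 h⁻¹
t½ = ln2 / k = 0.693147 / 0.01857 = 37.33 h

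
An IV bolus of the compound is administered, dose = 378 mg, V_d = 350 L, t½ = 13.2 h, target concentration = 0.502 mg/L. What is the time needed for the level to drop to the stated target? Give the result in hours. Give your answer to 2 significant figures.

15 h

C₀ = Dose / Vd = 378.0 / 350 = 1.080 mg/L
k = ln2 / t½ = 0.693147 / 13.2 = 0.05251 h⁻¹
t = ln(C₀ / C) / k = ln(1.080 / 0.502) / 0.05251
  = ln(2.151) / 0.05251 = 0.7659 / 0.05251 = 14.59 h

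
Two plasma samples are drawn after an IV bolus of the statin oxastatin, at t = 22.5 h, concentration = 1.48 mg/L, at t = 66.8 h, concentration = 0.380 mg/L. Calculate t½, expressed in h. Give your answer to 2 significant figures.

23 h

k = ln(C₁/C₂) / (t₂ − t₁) = ln(1.48/0.380) / (66.8 − 22.5)
  = 1.360 / 44.30 = 0.03070 h⁻¹
t½ = ln2 / k = 0.693147 / 0.03070 = 22.58 h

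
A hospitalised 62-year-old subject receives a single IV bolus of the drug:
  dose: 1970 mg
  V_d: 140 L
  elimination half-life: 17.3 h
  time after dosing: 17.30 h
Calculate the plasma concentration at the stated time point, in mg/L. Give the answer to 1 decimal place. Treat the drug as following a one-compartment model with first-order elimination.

7.0 mg/L

C₀ = Dose / Vd = 1970 / 140 = 14.07 mg/L
k = ln2 / t½ = 0.693147 / 17.3 = 0.04007 h⁻¹
t / t½ = 17.30 / 17.3 = 1 half-lives
C = C₀ × (1/2)^1 = 14.07 × 0.5000 = 7.035 mg/L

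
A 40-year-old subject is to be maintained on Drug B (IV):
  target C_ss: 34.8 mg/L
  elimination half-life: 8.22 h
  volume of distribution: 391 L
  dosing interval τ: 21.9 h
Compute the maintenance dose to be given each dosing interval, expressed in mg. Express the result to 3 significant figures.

25100 mg

k = ln2 / t½ = 0.693147 / 8.22 = 0.08432 h⁻¹
CL = k × Vd = 0.08432 × 391 = 32.97 L/h
At steady state, Dose/τ = Css × CL.
Dose = Css × CL × τ = 34.8 × 32.97 × 21.9 = 25130 mg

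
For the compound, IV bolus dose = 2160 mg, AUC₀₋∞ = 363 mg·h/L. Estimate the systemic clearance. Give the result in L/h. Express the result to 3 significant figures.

5.95 L/h

CL = Dose / AUC = 2160 / 363 = 5.950 L/h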